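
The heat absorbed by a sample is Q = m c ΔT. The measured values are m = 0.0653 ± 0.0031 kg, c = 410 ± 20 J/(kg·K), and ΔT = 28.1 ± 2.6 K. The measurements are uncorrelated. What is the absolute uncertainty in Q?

Each factor contributes (exponent × relative error)² to (δQ/Q)²:
  (1·δm/m)² = (1×0.0475)² = 0.00225;  (1·δc/c)² = (1×0.0488)² = 0.00238;  (1·δΔT/ΔT)² = (1×0.0925)² = 0.00856
δQ/Q = √(0.0132) = 0.115
Q = 752 J, so δQ = 0.115 × 752 = 86.4 J.

86.4 J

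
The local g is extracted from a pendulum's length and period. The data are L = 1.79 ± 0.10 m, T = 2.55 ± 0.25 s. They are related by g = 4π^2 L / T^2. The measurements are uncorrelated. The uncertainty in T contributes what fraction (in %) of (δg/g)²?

92.5%

(δg/g)² = (1·δL/L)² + (-2·δT/T)²
  L term: (1×0.0559)² = 0.00312
  T term: (-2×0.0980)² = 0.0384
Total = 0.0416. Share from T = 0.0384/0.0416 = 0.925.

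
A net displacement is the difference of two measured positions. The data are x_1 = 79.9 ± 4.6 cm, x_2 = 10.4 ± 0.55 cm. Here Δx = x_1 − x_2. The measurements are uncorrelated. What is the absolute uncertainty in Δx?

Sums and differences: (δΔx)² = Σ (cᵢ δxᵢ)².
  (δx_1)² = 21.2;  (δx_2)² = 0.303
δΔx = √(21.5) = 4.63 cm

4.63 cm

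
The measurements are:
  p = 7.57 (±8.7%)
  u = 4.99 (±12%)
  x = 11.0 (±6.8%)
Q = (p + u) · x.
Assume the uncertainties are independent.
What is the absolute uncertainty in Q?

13.6

Let w = p + u = 12.6. δw = √(δp² + δu²) = √(0.434 + 0.359) = 0.890, so δw/w = 0.0709.
Q is then a monomial in w, x:
δQ/Q = √((δw/w)² + (1·δx/x)²) = √(0.00502 + 0.00462) = 0.0982
Q = 138, so δQ = 0.0982 × 138 = 13.6.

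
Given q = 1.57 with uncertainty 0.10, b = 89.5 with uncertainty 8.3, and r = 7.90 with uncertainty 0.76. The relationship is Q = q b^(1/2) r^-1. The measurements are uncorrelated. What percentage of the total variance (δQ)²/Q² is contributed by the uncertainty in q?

26.2%

(δQ/Q)² = (1·δq/q)² + (½·δb/b)² + (-1·δr/r)²
  q term: (1×0.0637)² = 0.00406
  b term: (0.5×0.0927)² = 0.00215
  r term: (-1×0.0962)² = 0.00925
Total = 0.0155. Share from q = 0.00406/0.0155 = 0.262.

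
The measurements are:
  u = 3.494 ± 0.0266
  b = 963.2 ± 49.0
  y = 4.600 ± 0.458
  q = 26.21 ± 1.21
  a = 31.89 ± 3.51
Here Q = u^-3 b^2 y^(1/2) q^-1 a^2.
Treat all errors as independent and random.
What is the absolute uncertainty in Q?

Q is a product of powers, so relative uncertainties combine in quadrature:
  (-3·δu/u)² = (-3×0.00761)² = 0.000522;  (2·δb/b)² = (2×0.0509)² = 0.0104;  (½·δy/y)² = (0.5×0.0996)² = 0.00248;  (-1·δq/q)² = (-1×0.0462)² = 0.00213;  (2·δa/a)² = (2×0.110)² = 0.0485
δQ/Q = √(0.0639) = 0.253
Q = 1.81e+06, so δQ = 0.253 × 1.81e+06 = 4.58e+05.

4.58e+05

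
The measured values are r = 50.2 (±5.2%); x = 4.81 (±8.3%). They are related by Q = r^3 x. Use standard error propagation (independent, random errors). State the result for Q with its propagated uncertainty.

(6.08 ± 1.08) × 10^5

Relative error in a monomial: (δQ/Q)² = Σ (nᵢ · δxᵢ/xᵢ)².
  (3·δr/r)² = (3×0.0520)² = 0.0243;  (1·δx/x)² = (1×0.0830)² = 0.00689
δQ/Q = √(0.0312) = 0.177
Q = 6.08e+05, so δQ = 0.177 × 6.08e+05 = 1.08e+05.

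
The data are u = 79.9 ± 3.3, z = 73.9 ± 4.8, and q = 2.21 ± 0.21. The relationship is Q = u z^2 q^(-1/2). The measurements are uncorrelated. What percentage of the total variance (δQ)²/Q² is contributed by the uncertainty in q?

10.8%

(δQ/Q)² = (1·δu/u)² + (2·δz/z)² + (−½·δq/q)²
  u term: (1×0.0413)² = 0.00171
  z term: (2×0.0650)² = 0.0169
  q term: (-0.5×0.0950)² = 0.00226
Total = 0.0208. Share from q = 0.00226/0.0208 = 0.108.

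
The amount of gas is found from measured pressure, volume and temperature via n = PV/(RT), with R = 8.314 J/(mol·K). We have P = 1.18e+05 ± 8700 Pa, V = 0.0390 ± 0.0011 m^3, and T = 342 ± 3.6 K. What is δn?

0.129 mol

Products/powers → add relative errors in quadrature, weighted by exponent:
  (1·δP/P)² = (1×0.0737)² = 0.00544;  (1·δV/V)² = (1×0.0282)² = 0.000796;  (-1·δT/T)² = (-1×0.0105)² = 0.000111
δn/n = √(0.00634) = 0.0796
n = 1.62 mol, so δn = 0.0796 × 1.62 = 0.129 mol.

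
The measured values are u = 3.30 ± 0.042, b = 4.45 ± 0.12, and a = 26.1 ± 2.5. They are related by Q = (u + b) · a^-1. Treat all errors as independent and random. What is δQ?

Let w = u + b = 7.75. δw = √(δu² + δb²) = √(0.00176 + 0.0144) = 0.127, so δw/w = 0.0164.
Q is then a monomial in w, a:
δQ/Q = √((δw/w)² + (-1·δa/a)²) = √(0.000269 + 0.00917) = 0.0972
Q = 0.297, so δQ = 0.0972 × 0.297 = 0.0289.

0.0289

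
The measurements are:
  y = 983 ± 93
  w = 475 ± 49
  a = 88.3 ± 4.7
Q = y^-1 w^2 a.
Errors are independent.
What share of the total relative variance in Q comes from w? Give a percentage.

(δQ/Q)² = (-1·δy/y)² + (2·δw/w)² + (1·δa/a)²
  y term: (-1×0.0946)² = 0.00895
  w term: (2×0.103)² = 0.0426
  a term: (1×0.0532)² = 0.00283
Total = 0.0544. Share from w = 0.0426/0.0544 = 0.783.

78.3%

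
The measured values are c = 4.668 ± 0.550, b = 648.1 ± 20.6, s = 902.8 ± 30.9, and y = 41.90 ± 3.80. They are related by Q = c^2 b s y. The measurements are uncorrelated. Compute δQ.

Each factor contributes (exponent × relative error)² to (δQ/Q)²:
  (2·δc/c)² = (2×0.118)² = 0.0555;  (1·δb/b)² = (1×0.0318)² = 0.00101;  (1·δs/s)² = (1×0.0342)² = 0.00117;  (1·δy/y)² = (1×0.0907)² = 0.00823
δQ/Q = √(0.0659) = 0.257
Q = 5.342e+08, so δQ = 0.257 × 5.342e+08 = 1.37e+08.

1.37e+08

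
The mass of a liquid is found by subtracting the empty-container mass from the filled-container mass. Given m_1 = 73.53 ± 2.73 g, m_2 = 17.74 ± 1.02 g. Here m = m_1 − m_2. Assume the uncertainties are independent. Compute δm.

Sums and differences: (δm)² = Σ (cᵢ δxᵢ)².
  (δm_1)² = 7.45;  (δm_2)² = 1.04
δm = √(8.49) = 2.91 g

2.91 g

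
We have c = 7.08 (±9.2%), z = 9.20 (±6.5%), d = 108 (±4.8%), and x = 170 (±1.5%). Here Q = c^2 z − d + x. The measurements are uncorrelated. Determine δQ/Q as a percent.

17.2%

Let p = c^2·z = 461. δp/p = √((2·δc/c)² + (1·δz/z)²) = √(0.0339 + 0.00423) = 0.195, so δp = 90.0.
Q = p − d + x: δQ = √(δp² + δd² + δx²) = √(8100 + 26.9 + 6.50) = 90.2
Q = 523, so δQ/Q = 90.2/523 = 0.172.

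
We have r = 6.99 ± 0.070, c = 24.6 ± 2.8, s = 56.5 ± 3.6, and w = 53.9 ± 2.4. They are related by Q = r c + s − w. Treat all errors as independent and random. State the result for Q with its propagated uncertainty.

Let p = r·c = 172. δp/p = √((1·δr/r)² + (1·δc/c)²) = √(0.000100 + 0.0130) = 0.114, so δp = 19.6.
Q = p + s − w: δQ = √(δp² + δs² + δw²) = √(386 + 13.0 + 5.76) = 20.1
Q = 175.

175 ± 20.1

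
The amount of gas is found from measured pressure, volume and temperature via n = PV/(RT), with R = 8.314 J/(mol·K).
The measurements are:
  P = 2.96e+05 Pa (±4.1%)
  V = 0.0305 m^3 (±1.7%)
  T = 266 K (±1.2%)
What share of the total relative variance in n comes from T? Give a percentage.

6.81%

(δn/n)² = (1·δP/P)² + (1·δV/V)² + (-1·δT/T)²
  P term: (1×0.0410)² = 0.00168
  V term: (1×0.0170)² = 0.000289
  T term: (-1×0.0120)² = 0.000144
Total = 0.00211. Share from T = 0.000144/0.00211 = 0.0681.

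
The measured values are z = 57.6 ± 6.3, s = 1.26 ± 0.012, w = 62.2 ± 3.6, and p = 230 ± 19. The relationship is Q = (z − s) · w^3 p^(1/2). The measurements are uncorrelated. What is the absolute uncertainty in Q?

Let u = z − s = 56.3. δu = √(δz² + δs²) = √(39.7 + 0.000144) = 6.30, so δu/u = 0.112.
Q is then a monomial in u, w, p:
δQ/Q = √((δu/u)² + (3·δw/w)² + (½·δp/p)²) = √(0.0125 + 0.0301 + 0.00171) = 0.211
Q = 2.06e+08, so δQ = 0.211 × 2.06e+08 = 4.33e+07.

4.33e+07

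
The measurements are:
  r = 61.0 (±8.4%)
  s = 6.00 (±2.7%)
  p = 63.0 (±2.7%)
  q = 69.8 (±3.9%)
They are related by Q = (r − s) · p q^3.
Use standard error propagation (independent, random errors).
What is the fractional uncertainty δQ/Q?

Let u = r − s = 55.0. δu = √(δr² + δs²) = √(26.3 + 0.0262) = 5.13, so δu/u = 0.0932.
Q is then a monomial in u, p, q:
δQ/Q = √((δu/u)² + (1·δp/p)² + (3·δq/q)²) = √(0.00869 + 0.000729 + 0.0137) = 0.152

0.152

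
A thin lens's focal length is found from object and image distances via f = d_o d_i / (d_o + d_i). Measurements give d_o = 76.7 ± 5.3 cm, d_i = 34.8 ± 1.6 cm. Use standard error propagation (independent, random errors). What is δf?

∂f/∂d_o = (d_i/(d_o+d_i))² = 0.0974;  ∂f/∂d_i = (d_o/(d_o+d_i))² = 0.473
δf = √((∂f/∂d_o · δd_o)² + (∂f/∂d_i · δd_i)²) = √(0.267 + 0.573) = 0.916 cm

0.916 cm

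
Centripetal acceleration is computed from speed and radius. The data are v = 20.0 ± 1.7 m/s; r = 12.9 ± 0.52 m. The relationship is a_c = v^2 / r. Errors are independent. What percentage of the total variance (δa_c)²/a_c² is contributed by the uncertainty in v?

(δa_c/a_c)² = (2·δv/v)² + (-1·δr/r)²
  v term: (2×0.0850)² = 0.0289
  r term: (-1×0.0403)² = 0.00162
Total = 0.0305. Share from v = 0.0289/0.0305 = 0.947.

94.7%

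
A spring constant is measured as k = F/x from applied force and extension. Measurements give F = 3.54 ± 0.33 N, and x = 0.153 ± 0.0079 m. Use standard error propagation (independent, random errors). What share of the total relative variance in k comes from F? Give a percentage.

(δk/k)² = (1·δF/F)² + (-1·δx/x)²
  F term: (1×0.0932)² = 0.00869
  x term: (-1×0.0516)² = 0.00267
Total = 0.0114. Share from F = 0.00869/0.0114 = 0.765.

76.5%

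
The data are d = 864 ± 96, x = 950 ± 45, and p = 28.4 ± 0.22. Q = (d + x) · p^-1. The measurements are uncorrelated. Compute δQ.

Let u = d + x = 1810. δu = √(δd² + δx²) = √(9220 + 2020) = 106, so δu/u = 0.0584.
Q is then a monomial in u, p:
δQ/Q = √((δu/u)² + (-1·δp/p)²) = √(0.00342 + 6e-05) = 0.0590
Q = 63.9, so δQ = 0.0590 × 63.9 = 3.77.

3.77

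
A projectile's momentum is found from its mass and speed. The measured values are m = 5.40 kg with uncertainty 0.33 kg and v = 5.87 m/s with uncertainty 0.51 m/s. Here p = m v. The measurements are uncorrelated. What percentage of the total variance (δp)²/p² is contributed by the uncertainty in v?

66.9%

(δp/p)² = (1·δm/m)² + (1·δv/v)²
  m term: (1×0.0611)² = 0.00373
  v term: (1×0.0869)² = 0.00755
Total = 0.0113. Share from v = 0.00755/0.0113 = 0.669.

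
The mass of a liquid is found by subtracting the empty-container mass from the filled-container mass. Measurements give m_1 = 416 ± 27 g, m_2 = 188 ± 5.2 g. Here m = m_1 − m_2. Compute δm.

Absolute uncertainties add in quadrature for a linear combination:
  (δm_1)² = 729;  (δm_2)² = 27.0
δm = √(756) = 27.5 g

27.5 g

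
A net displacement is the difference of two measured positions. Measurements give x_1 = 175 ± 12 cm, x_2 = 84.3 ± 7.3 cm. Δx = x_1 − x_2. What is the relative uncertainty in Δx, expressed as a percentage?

Each term contributes (cᵢ δxᵢ)² to (δΔx)²:
  (δx_1)² = 144;  (δx_2)² = 53.3
δΔx = √(197) = 14.0 cm
Δx = 90.7 cm, so δΔx/Δx = 14.0/90.7 = 0.155.

15.5%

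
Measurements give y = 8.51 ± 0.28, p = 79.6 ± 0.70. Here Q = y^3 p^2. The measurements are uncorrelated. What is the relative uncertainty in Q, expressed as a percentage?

Each factor contributes (exponent × relative error)² to (δQ/Q)²:
  (3·δy/y)² = (3×0.0329)² = 0.00974;  (2·δp/p)² = (2×0.00879)² = 0.000309
δQ/Q = √(0.0101) = 0.100

10.0%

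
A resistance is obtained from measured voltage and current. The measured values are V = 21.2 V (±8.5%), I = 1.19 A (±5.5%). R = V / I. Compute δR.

Each factor contributes (exponent × relative error)² to (δR/R)²:
  (1·δV/V)² = (1×0.0850)² = 0.00723;  (-1·δI/I)² = (-1×0.0550)² = 0.00302
δR/R = √(0.0103) = 0.101
R = 17.8 Ω, so δR = 0.101 × 17.8 = 1.80 Ω.

1.80 Ω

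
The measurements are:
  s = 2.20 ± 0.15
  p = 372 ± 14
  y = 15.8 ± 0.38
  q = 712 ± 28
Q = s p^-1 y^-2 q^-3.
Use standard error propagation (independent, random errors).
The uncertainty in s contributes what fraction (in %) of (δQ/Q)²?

20.8%

(δQ/Q)² = (1·δs/s)² + (-1·δp/p)² + (-2·δy/y)² + (-3·δq/q)²
  s term: (1×0.0682)² = 0.00465
  p term: (-1×0.0376)² = 0.00142
  y term: (-2×0.0241)² = 0.00231
  q term: (-3×0.0393)² = 0.0139
Total = 0.0223. Share from s = 0.00465/0.0223 = 0.208.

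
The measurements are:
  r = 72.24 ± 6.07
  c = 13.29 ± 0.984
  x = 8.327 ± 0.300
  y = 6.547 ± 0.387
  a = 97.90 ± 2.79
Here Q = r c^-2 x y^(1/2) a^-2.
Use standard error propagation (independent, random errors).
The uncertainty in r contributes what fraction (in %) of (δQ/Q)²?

20.5%

(δQ/Q)² = (1·δr/r)² + (-2·δc/c)² + (1·δx/x)² + (½·δy/y)² + (-2·δa/a)²
  r term: (1×0.0840)² = 0.00706
  c term: (-2×0.0740)² = 0.0219
  x term: (1×0.0360)² = 0.00130
  y term: (0.5×0.0591)² = 0.000874
  a term: (-2×0.0285)² = 0.00325
Total = 0.0344. Share from r = 0.00706/0.0344 = 0.205.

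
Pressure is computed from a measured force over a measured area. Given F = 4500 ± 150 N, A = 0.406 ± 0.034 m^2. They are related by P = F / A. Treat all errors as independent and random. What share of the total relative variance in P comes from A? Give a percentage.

86.3%

(δP/P)² = (1·δF/F)² + (-1·δA/A)²
  F term: (1×0.0333)² = 0.00111
  A term: (-1×0.0837)² = 0.00701
Total = 0.00812. Share from A = 0.00701/0.00812 = 0.863.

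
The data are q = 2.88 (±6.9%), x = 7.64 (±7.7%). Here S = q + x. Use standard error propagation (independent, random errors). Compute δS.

0.621

Sums and differences: (δS)² = Σ (cᵢ δxᵢ)².
  (δq)² = 0.0395;  (δx)² = 0.346
δS = √(0.386) = 0.621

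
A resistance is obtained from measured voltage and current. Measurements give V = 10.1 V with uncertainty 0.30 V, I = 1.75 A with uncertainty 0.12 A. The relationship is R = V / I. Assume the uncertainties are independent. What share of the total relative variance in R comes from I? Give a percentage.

84.2%

(δR/R)² = (1·δV/V)² + (-1·δI/I)²
  V term: (1×0.0297)² = 0.000882
  I term: (-1×0.0686)² = 0.00470
Total = 0.00558. Share from I = 0.00470/0.00558 = 0.842.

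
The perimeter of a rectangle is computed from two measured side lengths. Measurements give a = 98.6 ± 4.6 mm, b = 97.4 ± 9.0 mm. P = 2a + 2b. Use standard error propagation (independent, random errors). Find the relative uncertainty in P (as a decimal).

0.0516

Each term contributes (cᵢ δxᵢ)² to (δP)²:
  (2·δa)² = 84.6;  (2·δb)² = 324
δP = √(409) = 20.2 mm
P = 392 mm, so δP/P = 20.2/392 = 0.0516.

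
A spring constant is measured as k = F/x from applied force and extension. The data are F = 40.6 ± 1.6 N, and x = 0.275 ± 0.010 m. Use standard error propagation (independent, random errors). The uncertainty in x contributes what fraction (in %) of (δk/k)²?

46.0%

(δk/k)² = (1·δF/F)² + (-1·δx/x)²
  F term: (1×0.0394)² = 0.00155
  x term: (-1×0.0364)² = 0.00132
Total = 0.00288. Share from x = 0.00132/0.00288 = 0.460.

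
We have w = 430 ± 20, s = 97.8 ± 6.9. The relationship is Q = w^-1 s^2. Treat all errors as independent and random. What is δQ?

Products/powers → add relative errors in quadrature, weighted by exponent:
  (-1·δw/w)² = (-1×0.0465)² = 0.00216;  (2·δs/s)² = (2×0.0706)² = 0.0199
δQ/Q = √(0.0221) = 0.149
Q = 22.2, so δQ = 0.149 × 22.2 = 3.30.

3.30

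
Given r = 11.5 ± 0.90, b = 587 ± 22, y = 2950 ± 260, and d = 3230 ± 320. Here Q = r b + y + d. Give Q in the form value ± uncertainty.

Let p = r·b = 6750. δp/p = √((1·δr/r)² + (1·δb/b)²) = √(0.00612 + 0.00140) = 0.0868, so δp = 586.
Q = p + y + d: δQ = √(δp² + δy² + δd²) = √(3.43e+05 + 67600 + 1.02e+05) = 716
Q = 12900.

12900 ± 716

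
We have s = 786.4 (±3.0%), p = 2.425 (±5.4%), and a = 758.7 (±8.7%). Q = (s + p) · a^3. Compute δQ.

9.05e+10

Let u = s + p = 788.8. δu = √(δs² + δp²) = √(557 + 0.0171) = 23.6, so δu/u = 0.0299.
Q is then a monomial in u, a:
δQ/Q = √((δu/u)² + (3·δa/a)²) = √(0.000895 + 0.0681) = 0.263
Q = 3.445e+11, so δQ = 0.263 × 3.445e+11 = 9.05e+10.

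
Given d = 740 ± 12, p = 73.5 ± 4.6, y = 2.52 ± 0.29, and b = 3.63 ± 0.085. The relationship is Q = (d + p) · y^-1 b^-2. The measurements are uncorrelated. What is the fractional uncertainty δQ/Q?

Let u = d + p = 814. δu = √(δd² + δp²) = √(144 + 21.2) = 12.9, so δu/u = 0.0158.
Q is then a monomial in u, y, b:
δQ/Q = √((δu/u)² + (-1·δy/y)² + (-2·δb/b)²) = √(0.000250 + 0.0132 + 0.00219) = 0.125

0.125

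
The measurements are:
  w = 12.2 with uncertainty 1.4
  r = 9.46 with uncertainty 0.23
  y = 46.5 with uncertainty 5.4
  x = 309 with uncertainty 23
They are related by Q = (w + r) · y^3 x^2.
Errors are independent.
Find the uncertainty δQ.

Let u = w + r = 21.7. δu = √(δw² + δr²) = √(1.96 + 0.0529) = 1.42, so δu/u = 0.0655.
Q is then a monomial in u, y, x:
δQ/Q = √((δu/u)² + (3·δy/y)² + (2·δx/x)²) = √(0.00429 + 0.121 + 0.0222) = 0.384
Q = 2.08e+11, so δQ = 0.384 × 2.08e+11 = 7.99e+10.

7.99e+10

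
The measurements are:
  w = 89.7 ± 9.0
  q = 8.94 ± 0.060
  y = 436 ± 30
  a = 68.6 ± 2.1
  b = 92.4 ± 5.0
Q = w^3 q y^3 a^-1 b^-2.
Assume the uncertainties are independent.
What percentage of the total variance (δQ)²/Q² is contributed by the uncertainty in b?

8.03%

(δQ/Q)² = (3·δw/w)² + (1·δq/q)² + (3·δy/y)² + (-1·δa/a)² + (-2·δb/b)²
  w term: (3×0.100)² = 0.0906
  q term: (1×0.00671)² = 4.5e-05
  y term: (3×0.0688)² = 0.0426
  a term: (-1×0.0306)² = 0.000937
  b term: (-2×0.0541)² = 0.0117
Total = 0.146. Share from b = 0.0117/0.146 = 0.0803.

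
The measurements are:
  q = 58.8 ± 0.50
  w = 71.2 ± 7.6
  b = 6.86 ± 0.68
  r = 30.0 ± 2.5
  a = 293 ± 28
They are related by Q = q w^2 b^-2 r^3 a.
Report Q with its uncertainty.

For a monomial Q ∝ q, w^2, b^-2, r^3, a, fractional errors add in quadrature:
  (1·δq/q)² = (1×0.00850)² = 7.23e-05;  (2·δw/w)² = (2×0.107)² = 0.0456;  (-2·δb/b)² = (-2×0.0991)² = 0.0393;  (3·δr/r)² = (3×0.0833)² = 0.0625;  (1·δa/a)² = (1×0.0956)² = 0.00913
δQ/Q = √(0.157) = 0.396
Q = 5.01e+10, so δQ = 0.396 × 5.01e+10 = 1.98e+10.

(5.01 ± 1.98) × 10^10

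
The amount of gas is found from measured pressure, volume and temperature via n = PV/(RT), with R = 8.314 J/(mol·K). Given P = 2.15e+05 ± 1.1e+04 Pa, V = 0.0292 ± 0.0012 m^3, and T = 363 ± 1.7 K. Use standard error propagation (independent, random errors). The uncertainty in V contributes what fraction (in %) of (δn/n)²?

39.0%

(δn/n)² = (1·δP/P)² + (1·δV/V)² + (-1·δT/T)²
  P term: (1×0.0512)² = 0.00262
  V term: (1×0.0411)² = 0.00169
  T term: (-1×0.00468)² = 2.19e-05
Total = 0.00433. Share from V = 0.00169/0.00433 = 0.390.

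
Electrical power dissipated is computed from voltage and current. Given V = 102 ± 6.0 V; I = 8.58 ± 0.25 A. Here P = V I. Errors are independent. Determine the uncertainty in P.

57.4 W

Relative error in a monomial: (δP/P)² = Σ (nᵢ · δxᵢ/xᵢ)².
  (1·δV/V)² = (1×0.0588)² = 0.00346;  (1·δI/I)² = (1×0.0291)² = 0.000849
δP/P = √(0.00431) = 0.0656
P = 875 W, so δP = 0.0656 × 875 = 57.4 W.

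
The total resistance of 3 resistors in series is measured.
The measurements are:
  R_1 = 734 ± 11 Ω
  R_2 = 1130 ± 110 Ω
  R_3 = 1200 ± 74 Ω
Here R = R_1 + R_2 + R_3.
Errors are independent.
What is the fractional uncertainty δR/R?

0.0434

R is a linear combination, so absolute uncertainties add in quadrature:
  (δR_1)² = 121;  (δR_2)² = 12100;  (δR_3)² = 5480
δR = √(17700) = 133 Ω
R = 3060 Ω, so δR/R = 133/3060 = 0.0434.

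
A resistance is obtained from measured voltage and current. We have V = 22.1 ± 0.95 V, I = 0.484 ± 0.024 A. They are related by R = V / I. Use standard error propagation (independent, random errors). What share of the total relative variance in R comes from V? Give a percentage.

42.9%

(δR/R)² = (1·δV/V)² + (-1·δI/I)²
  V term: (1×0.0430)² = 0.00185
  I term: (-1×0.0496)² = 0.00246
Total = 0.00431. Share from V = 0.00185/0.00431 = 0.429.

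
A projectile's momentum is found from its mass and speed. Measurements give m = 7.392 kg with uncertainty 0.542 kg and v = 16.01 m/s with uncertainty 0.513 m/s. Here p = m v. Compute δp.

9.47 kg·m/s

For a monomial p ∝ m, v, fractional errors add in quadrature:
  (1·δm/m)² = (1×0.0733)² = 0.00538;  (1·δv/v)² = (1×0.0320)² = 0.00103
δp/p = √(0.00640) = 0.0800
p = 118.3 kg·m/s, so δp = 0.0800 × 118.3 = 9.47 kg·m/s.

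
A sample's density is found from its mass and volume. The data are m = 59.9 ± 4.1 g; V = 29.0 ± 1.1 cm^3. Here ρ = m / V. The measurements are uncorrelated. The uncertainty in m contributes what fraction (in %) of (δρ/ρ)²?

76.5%

(δρ/ρ)² = (1·δm/m)² + (-1·δV/V)²
  m term: (1×0.0684)² = 0.00469
  V term: (-1×0.0379)² = 0.00144
Total = 0.00612. Share from m = 0.00469/0.00612 = 0.765.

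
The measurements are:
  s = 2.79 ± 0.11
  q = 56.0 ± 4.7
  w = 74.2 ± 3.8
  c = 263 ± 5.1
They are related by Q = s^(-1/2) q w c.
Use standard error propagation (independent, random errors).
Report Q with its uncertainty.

Each factor contributes (exponent × relative error)² to (δQ/Q)²:
  (−½·δs/s)² = (-0.5×0.0394)² = 0.000389;  (1·δq/q)² = (1×0.0839)² = 0.00704;  (1·δw/w)² = (1×0.0512)² = 0.00262;  (1·δc/c)² = (1×0.0194)² = 0.000376
δQ/Q = √(0.0104) = 0.102
Q = 6.54e+05, so δQ = 0.102 × 6.54e+05 = 66800.

(6.54 ± 0.668) × 10^5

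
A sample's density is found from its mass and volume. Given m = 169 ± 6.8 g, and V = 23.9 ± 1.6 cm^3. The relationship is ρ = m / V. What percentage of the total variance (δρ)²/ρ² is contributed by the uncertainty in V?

(δρ/ρ)² = (1·δm/m)² + (-1·δV/V)²
  m term: (1×0.0402)² = 0.00162
  V term: (-1×0.0669)² = 0.00448
Total = 0.00610. Share from V = 0.00448/0.00610 = 0.735.

73.5%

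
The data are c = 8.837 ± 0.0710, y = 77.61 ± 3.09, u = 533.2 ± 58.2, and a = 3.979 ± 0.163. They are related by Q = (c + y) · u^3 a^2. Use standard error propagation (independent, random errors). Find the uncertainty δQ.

Let w = c + y = 86.45. δw = √(δc² + δy²) = √(0.00504 + 9.55) = 3.09, so δw/w = 0.0358.
Q is then a monomial in w, u, a:
δQ/Q = √((δw/w)² + (3·δu/u)² + (2·δa/a)²) = √(0.00128 + 0.107 + 0.00671) = 0.339
Q = 2.075e+11, so δQ = 0.339 × 2.075e+11 = 7.04e+10.

7.04e+10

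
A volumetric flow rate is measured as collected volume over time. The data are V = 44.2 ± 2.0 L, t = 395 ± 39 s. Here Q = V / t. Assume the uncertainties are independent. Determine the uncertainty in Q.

Each factor contributes (exponent × relative error)² to (δQ/Q)²:
  (1·δV/V)² = (1×0.0452)² = 0.00205;  (-1·δt/t)² = (-1×0.0987)² = 0.00975
δQ/Q = √(0.0118) = 0.109
Q = 0.112 L/s, so δQ = 0.109 × 0.112 = 0.0122 L/s.

0.0122 L/s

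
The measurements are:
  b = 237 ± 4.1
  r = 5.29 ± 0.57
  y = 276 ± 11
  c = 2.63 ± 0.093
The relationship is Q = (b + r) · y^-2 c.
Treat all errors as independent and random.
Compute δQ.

Let u = b + r = 242. δu = √(δb² + δr²) = √(16.8 + 0.325) = 4.14, so δu/u = 0.0171.
Q is then a monomial in u, y, c:
δQ/Q = √((δu/u)² + (-2·δy/y)² + (1·δc/c)²) = √(0.000292 + 0.00635 + 0.00125) = 0.0889
Q = 0.00837, so δQ = 0.0889 × 0.00837 = 0.000743.

0.000743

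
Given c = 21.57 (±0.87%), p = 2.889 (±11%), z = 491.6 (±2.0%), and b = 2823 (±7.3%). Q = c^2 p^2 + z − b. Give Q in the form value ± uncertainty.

Let w = c^2·p^2 = 3883. δw/w = √((2·δc/c)² + (2·δp/p)²) = √(0.000303 + 0.0484) = 0.221, so δw = 857.
Q = w + z − b: δQ = √(δw² + δz² + δb²) = √(7.34e+05 + 96.7 + 42500) = 881
Q = 1552.

1552 ± 881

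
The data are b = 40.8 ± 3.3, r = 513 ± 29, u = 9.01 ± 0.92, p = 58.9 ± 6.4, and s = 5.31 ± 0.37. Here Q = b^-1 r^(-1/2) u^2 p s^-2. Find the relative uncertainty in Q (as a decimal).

Since Q is a product/quotient, work with relative uncertainties:
  (-1·δb/b)² = (-1×0.0809)² = 0.00654;  (−½·δr/r)² = (-0.5×0.0565)² = 0.000799;  (2·δu/u)² = (2×0.102)² = 0.0417;  (1·δp/p)² = (1×0.109)² = 0.0118;  (-2·δs/s)² = (-2×0.0697)² = 0.0194
δQ/Q = √(0.0803) = 0.283

0.283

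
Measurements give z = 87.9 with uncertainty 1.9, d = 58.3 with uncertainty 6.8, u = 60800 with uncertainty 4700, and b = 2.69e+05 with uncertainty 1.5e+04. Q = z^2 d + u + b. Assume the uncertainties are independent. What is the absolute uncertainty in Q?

Let p = z^2·d = 4.5e+05. δp/p = √((2·δz/z)² + (1·δd/d)²) = √(0.00187 + 0.0136) = 0.124, so δp = 56000.
Q = p + u + b: δQ = √(δp² + δu² + δb²) = √(3.14e+09 + 2.21e+07 + 2.25e+08) = 58200

58200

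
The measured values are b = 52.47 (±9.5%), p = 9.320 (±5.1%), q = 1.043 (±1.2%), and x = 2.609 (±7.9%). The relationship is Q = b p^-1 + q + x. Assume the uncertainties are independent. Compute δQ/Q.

0.0691

Let w = b·p^-1 = 5.630. δw/w = √((1·δb/b)² + (-1·δp/p)²) = √(0.00903 + 0.00260) = 0.108, so δw = 0.607.
Q = w + q + x: δQ = √(δw² + δq² + δx²) = √(0.368 + 0.000157 + 0.0425) = 0.641
Q = 9.282, so δQ/Q = 0.641/9.282 = 0.0691.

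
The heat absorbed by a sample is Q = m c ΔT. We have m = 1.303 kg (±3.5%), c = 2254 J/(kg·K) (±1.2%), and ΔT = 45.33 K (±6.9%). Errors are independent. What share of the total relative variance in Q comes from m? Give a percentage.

(δQ/Q)² = (1·δm/m)² + (1·δc/c)² + (1·δΔT/ΔT)²
  m term: (1×0.0350)² = 0.00123
  c term: (1×0.0120)² = 0.000144
  ΔT term: (1×0.0690)² = 0.00476
Total = 0.00613. Share from m = 0.00123/0.00613 = 0.200.

20.0%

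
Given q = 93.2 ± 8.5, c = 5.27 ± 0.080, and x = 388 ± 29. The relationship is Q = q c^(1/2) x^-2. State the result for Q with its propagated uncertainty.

Each factor contributes (exponent × relative error)² to (δQ/Q)²:
  (1·δq/q)² = (1×0.0912)² = 0.00832;  (½·δc/c)² = (0.5×0.0152)² = 5.76e-05;  (-2·δx/x)² = (-2×0.0747)² = 0.0223
δQ/Q = √(0.0307) = 0.175
Q = 0.00142, so δQ = 0.175 × 0.00142 = 0.000249.

0.00142 ± 0.000249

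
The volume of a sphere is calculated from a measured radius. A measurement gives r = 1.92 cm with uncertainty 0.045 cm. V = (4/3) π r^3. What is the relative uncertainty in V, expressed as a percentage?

Each factor contributes (exponent × relative error)² to (δV/V)²:
  (3·δr/r)² = (3×0.0234)² = 0.00494
δV/V = √(0.00494) = 0.0703

7.03%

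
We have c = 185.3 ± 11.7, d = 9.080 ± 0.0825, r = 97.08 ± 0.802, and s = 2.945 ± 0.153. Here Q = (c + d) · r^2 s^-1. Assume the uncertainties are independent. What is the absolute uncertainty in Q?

50500

Let u = c + d = 194.4. δu = √(δc² + δd²) = √(137 + 0.00681) = 11.7, so δu/u = 0.0602.
Q is then a monomial in u, r, s:
δQ/Q = √((δu/u)² + (2·δr/r)² + (-1·δs/s)²) = √(0.00362 + 0.000273 + 0.00270) = 0.0812
Q = 622100, so δQ = 0.0812 × 622100 = 50500.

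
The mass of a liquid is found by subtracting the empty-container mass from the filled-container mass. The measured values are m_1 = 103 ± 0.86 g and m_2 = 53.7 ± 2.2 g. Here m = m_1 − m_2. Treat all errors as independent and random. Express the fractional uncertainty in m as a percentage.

Absolute uncertainties add in quadrature for a linear combination:
  (δm_1)² = 0.740;  (δm_2)² = 4.84
δm = √(5.58) = 2.36 g
m = 49.3 g, so δm/m = 2.36/49.3 = 0.0479.

4.79%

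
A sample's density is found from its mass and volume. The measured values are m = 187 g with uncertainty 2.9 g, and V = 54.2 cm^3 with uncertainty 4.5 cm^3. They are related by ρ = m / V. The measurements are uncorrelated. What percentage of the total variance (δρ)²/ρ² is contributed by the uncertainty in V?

96.6%

(δρ/ρ)² = (1·δm/m)² + (-1·δV/V)²
  m term: (1×0.0155)² = 0.000240
  V term: (-1×0.0830)² = 0.00689
Total = 0.00713. Share from V = 0.00689/0.00713 = 0.966.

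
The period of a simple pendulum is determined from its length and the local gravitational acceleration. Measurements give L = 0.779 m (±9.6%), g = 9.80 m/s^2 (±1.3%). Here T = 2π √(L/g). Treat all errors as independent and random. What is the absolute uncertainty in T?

For a monomial T ∝ L^(1/2), g^(-1/2), fractional errors add in quadrature:
  (½·δL/L)² = (0.5×0.0960)² = 0.00230;  (−½·δg/g)² = (-0.5×0.0130)² = 4.23e-05
δT/T = √(0.00235) = 0.0484
T = 1.77 s, so δT = 0.0484 × 1.77 = 0.0858 s.

0.0858 s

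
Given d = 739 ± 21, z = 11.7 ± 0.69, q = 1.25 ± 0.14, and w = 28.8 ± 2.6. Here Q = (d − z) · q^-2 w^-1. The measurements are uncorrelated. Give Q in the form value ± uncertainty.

Let u = d − z = 727. δu = √(δd² + δz²) = √(441 + 0.476) = 21.0, so δu/u = 0.0289.
Q is then a monomial in u, q, w:
δQ/Q = √((δu/u)² + (-2·δq/q)² + (-1·δw/w)²) = √(0.000835 + 0.0502 + 0.00815) = 0.243
Q = 16.2, so δQ = 0.243 × 16.2 = 3.93.

16.2 ± 3.93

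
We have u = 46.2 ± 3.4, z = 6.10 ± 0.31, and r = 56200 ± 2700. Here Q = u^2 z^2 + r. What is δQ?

Let p = u^2·z^2 = 79400. δp/p = √((2·δu/u)² + (2·δz/z)²) = √(0.0217 + 0.0103) = 0.179, so δp = 14200.
Q = p + r: δQ = √(δp² + δr²) = √(2.02e+08 + 7.29e+06) = 14500

14500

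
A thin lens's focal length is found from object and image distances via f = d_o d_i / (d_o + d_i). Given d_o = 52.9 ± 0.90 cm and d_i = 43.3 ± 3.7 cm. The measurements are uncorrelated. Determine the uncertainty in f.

∂f/∂d_o = (d_i/(d_o+d_i))² = 0.203;  ∂f/∂d_i = (d_o/(d_o+d_i))² = 0.302
δf = √((∂f/∂d_o · δd_o)² + (∂f/∂d_i · δd_i)²) = √(0.0332 + 1.25) = 1.13 cm

1.13 cm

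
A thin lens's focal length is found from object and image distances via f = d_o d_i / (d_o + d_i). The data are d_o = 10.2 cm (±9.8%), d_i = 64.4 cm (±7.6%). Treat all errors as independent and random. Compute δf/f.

∂f/∂d_o = (d_i/(d_o+d_i))² = 0.745;  ∂f/∂d_i = (d_o/(d_o+d_i))² = 0.0187
δf = √((∂f/∂d_o · δd_o)² + (∂f/∂d_i · δd_i)²) = √(0.555 + 0.00837) = 0.751 cm
f = 8.81 cm, so δf/f = 0.751/8.81 = 0.0852.

0.0852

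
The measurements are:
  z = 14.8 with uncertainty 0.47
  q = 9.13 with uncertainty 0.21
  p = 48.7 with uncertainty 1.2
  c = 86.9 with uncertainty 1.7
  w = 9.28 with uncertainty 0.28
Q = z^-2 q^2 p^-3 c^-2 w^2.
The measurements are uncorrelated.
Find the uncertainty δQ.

Each factor contributes (exponent × relative error)² to (δQ/Q)²:
  (-2·δz/z)² = (-2×0.0318)² = 0.00403;  (2·δq/q)² = (2×0.0230)² = 0.00212;  (-3·δp/p)² = (-3×0.0246)² = 0.00546;  (-2·δc/c)² = (-2×0.0196)² = 0.00153;  (2·δw/w)² = (2×0.0302)² = 0.00364
δQ/Q = √(0.0168) = 0.130
Q = 3.76e-08, so δQ = 0.130 × 3.76e-08 = 4.87e-09.

4.87e-09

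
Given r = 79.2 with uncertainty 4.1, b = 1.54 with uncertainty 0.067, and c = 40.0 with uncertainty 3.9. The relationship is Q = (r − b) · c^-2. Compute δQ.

Let u = r − b = 77.7. δu = √(δr² + δb²) = √(16.8 + 0.00449) = 4.10, so δu/u = 0.0528.
Q is then a monomial in u, c:
δQ/Q = √((δu/u)² + (-2·δc/c)²) = √(0.00279 + 0.0380) = 0.202
Q = 0.0485, so δQ = 0.202 × 0.0485 = 0.00981.

0.00981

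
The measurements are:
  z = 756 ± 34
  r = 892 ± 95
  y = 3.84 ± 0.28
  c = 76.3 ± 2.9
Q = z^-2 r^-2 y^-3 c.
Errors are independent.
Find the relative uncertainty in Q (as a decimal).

0.321

Each factor contributes (exponent × relative error)² to (δQ/Q)²:
  (-2·δz/z)² = (-2×0.0450)² = 0.00809;  (-2·δr/r)² = (-2×0.107)² = 0.0454;  (-3·δy/y)² = (-3×0.0729)² = 0.0479;  (1·δc/c)² = (1×0.0380)² = 0.00144
δQ/Q = √(0.103) = 0.321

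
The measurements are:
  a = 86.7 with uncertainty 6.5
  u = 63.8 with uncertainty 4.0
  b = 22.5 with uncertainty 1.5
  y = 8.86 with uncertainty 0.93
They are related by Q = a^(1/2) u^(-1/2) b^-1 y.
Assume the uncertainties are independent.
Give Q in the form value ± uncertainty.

Each factor contributes (exponent × relative error)² to (δQ/Q)²:
  (½·δa/a)² = (0.5×0.0750)² = 0.00141;  (−½·δu/u)² = (-0.5×0.0627)² = 0.000983;  (-1·δb/b)² = (-1×0.0667)² = 0.00444;  (1·δy/y)² = (1×0.105)² = 0.0110
δQ/Q = √(0.0179) = 0.134
Q = 0.459, so δQ = 0.134 × 0.459 = 0.0613.

0.459 ± 0.0613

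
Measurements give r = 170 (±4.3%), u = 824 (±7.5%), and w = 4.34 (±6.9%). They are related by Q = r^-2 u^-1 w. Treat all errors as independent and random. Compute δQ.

2.43e-08

Each factor contributes (exponent × relative error)² to (δQ/Q)²:
  (-2·δr/r)² = (-2×0.0430)² = 0.00740;  (-1·δu/u)² = (-1×0.0750)² = 0.00562;  (1·δw/w)² = (1×0.0690)² = 0.00476
δQ/Q = √(0.0178) = 0.133
Q = 1.82e-07, so δQ = 0.133 × 1.82e-07 = 2.43e-08.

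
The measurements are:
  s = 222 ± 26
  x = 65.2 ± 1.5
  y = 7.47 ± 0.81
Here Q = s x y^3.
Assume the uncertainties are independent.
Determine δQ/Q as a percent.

For a monomial Q ∝ s, x, y^3, fractional errors add in quadrature:
  (1·δs/s)² = (1×0.117)² = 0.0137;  (1·δx/x)² = (1×0.0230)² = 0.000529;  (3·δy/y)² = (3×0.108)² = 0.106
δQ/Q = √(0.120) = 0.347

34.7%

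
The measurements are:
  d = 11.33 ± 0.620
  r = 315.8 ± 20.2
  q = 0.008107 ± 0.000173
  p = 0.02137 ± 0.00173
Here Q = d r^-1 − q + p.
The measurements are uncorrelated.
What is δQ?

Let w = d·r^-1 = 0.03588. δw/w = √((1·δd/d)² + (-1·δr/r)²) = √(0.00299 + 0.00409) = 0.0842, so δw = 0.00302.
Q = w − q + p: δQ = √(δw² + δq² + δp²) = √(9.12e-06 + 2.99e-08 + 2.99e-06) = 0.00348

0.00348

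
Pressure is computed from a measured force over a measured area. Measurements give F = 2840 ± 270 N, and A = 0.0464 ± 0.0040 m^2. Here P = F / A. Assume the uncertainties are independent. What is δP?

7860 Pa

Each factor contributes (exponent × relative error)² to (δP/P)²:
  (1·δF/F)² = (1×0.0951)² = 0.00904;  (-1·δA/A)² = (-1×0.0862)² = 0.00743
δP/P = √(0.0165) = 0.128
P = 61200 Pa, so δP = 0.128 × 61200 = 7860 Pa.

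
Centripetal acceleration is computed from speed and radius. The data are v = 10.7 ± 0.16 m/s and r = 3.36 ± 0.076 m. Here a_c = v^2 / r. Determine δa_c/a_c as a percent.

3.75%

For a monomial a_c ∝ v^2, r^-1, fractional errors add in quadrature:
  (2·δv/v)² = (2×0.0150)² = 0.000894;  (-1·δr/r)² = (-1×0.0226)² = 0.000512
δa_c/a_c = √(0.00141) = 0.0375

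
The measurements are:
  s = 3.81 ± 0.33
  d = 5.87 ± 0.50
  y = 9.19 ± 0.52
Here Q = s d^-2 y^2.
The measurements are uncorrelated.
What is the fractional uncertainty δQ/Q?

Each factor contributes (exponent × relative error)² to (δQ/Q)²:
  (1·δs/s)² = (1×0.0866)² = 0.00750;  (-2·δd/d)² = (-2×0.0852)² = 0.0290;  (2·δy/y)² = (2×0.0566)² = 0.0128
δQ/Q = √(0.0493) = 0.222

0.222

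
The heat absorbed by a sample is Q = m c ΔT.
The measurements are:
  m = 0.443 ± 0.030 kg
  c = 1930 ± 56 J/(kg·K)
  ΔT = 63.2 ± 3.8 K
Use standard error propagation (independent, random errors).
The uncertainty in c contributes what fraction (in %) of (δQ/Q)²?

(δQ/Q)² = (1·δm/m)² + (1·δc/c)² + (1·δΔT/ΔT)²
  m term: (1×0.0677)² = 0.00459
  c term: (1×0.0290)² = 0.000842
  ΔT term: (1×0.0601)² = 0.00362
Total = 0.00904. Share from c = 0.000842/0.00904 = 0.0931.

9.31%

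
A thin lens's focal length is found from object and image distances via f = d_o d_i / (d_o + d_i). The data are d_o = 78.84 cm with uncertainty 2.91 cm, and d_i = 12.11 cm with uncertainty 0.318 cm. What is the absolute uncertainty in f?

0.244 cm

∂f/∂d_o = (d_i/(d_o+d_i))² = 0.0177;  ∂f/∂d_i = (d_o/(d_o+d_i))² = 0.751
δf = √((∂f/∂d_o · δd_o)² + (∂f/∂d_i · δd_i)²) = √(0.00266 + 0.0571) = 0.244 cm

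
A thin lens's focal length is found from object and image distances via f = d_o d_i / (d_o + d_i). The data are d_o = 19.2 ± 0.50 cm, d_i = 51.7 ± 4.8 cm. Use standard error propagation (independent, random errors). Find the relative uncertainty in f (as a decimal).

∂f/∂d_o = (d_i/(d_o+d_i))² = 0.532;  ∂f/∂d_i = (d_o/(d_o+d_i))² = 0.0733
δf = √((∂f/∂d_o · δd_o)² + (∂f/∂d_i · δd_i)²) = √(0.0707 + 0.124) = 0.441 cm
f = 14.0 cm, so δf/f = 0.441/14.0 = 0.0315.

0.0315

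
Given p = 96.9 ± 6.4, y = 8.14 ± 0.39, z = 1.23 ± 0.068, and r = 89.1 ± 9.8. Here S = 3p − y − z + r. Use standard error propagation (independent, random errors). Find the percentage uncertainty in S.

Sums and differences: (δS)² = Σ (cᵢ δxᵢ)².
  (3·δp)² = 369;  (δy)² = 0.152;  (δz)² = 0.00462;  (δr)² = 96.0
δS = √(465) = 21.6
S = 370, so δS/S = 21.6/370 = 0.0582.

5.82%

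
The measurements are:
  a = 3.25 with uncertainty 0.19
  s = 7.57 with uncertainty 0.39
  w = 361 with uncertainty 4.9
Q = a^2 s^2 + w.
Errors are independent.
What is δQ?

94.5

Let p = a^2·s^2 = 605. δp/p = √((2·δa/a)² + (2·δs/s)²) = √(0.0137 + 0.0106) = 0.156, so δp = 94.3.
Q = p + w: δQ = √(δp² + δw²) = √(8900 + 24.0) = 94.5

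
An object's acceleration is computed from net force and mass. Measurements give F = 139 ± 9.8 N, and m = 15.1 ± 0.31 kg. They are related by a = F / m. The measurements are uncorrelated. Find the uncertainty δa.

Relative error in a monomial: (δa/a)² = Σ (nᵢ · δxᵢ/xᵢ)².
  (1·δF/F)² = (1×0.0705)² = 0.00497;  (-1·δm/m)² = (-1×0.0205)² = 0.000421
δa/a = √(0.00539) = 0.0734
a = 9.21 m/s^2, so δa = 0.0734 × 9.21 = 0.676 m/s^2.

0.676 m/s^2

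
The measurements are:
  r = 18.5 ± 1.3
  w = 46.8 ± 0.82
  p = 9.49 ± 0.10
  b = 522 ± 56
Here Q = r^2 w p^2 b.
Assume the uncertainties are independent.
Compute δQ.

1.35e+08

Each factor contributes (exponent × relative error)² to (δQ/Q)²:
  (2·δr/r)² = (2×0.0703)² = 0.0198;  (1·δw/w)² = (1×0.0175)² = 0.000307;  (2·δp/p)² = (2×0.0105)² = 0.000444;  (1·δb/b)² = (1×0.107)² = 0.0115
δQ/Q = √(0.0320) = 0.179
Q = 7.53e+08, so δQ = 0.179 × 7.53e+08 = 1.35e+08.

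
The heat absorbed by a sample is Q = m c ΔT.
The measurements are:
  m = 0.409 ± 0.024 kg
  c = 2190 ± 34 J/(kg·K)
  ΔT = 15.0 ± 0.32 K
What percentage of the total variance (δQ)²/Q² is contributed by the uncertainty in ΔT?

11.0%

(δQ/Q)² = (1·δm/m)² + (1·δc/c)² + (1·δΔT/ΔT)²
  m term: (1×0.0587)² = 0.00344
  c term: (1×0.0155)² = 0.000241
  ΔT term: (1×0.0213)² = 0.000455
Total = 0.00414. Share from ΔT = 0.000455/0.00414 = 0.110.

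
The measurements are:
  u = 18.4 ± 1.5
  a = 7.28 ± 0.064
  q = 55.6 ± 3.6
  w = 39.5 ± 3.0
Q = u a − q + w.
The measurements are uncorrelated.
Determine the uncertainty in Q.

11.9

Let p = u·a = 134. δp/p = √((1·δu/u)² + (1·δa/a)²) = √(0.00665 + 7.73e-05) = 0.0820, so δp = 11.0.
Q = p − q + w: δQ = √(δp² + δq² + δw²) = √(121 + 13.0 + 9.00) = 11.9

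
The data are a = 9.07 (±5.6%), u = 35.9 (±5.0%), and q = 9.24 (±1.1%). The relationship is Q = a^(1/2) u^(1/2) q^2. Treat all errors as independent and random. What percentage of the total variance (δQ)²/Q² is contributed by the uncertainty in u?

33.0%

(δQ/Q)² = (½·δa/a)² + (½·δu/u)² + (2·δq/q)²
  a term: (0.5×0.0560)² = 0.000784
  u term: (0.5×0.0500)² = 0.000625
  q term: (2×0.0110)² = 0.000484
Total = 0.00189. Share from u = 0.000625/0.00189 = 0.330.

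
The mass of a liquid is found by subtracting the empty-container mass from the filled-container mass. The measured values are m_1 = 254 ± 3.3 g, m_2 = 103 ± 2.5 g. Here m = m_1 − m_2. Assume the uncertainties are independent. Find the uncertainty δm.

4.14 g

m is a linear combination, so absolute uncertainties add in quadrature:
  (δm_1)² = 10.9;  (δm_2)² = 6.25
δm = √(17.1) = 4.14 g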